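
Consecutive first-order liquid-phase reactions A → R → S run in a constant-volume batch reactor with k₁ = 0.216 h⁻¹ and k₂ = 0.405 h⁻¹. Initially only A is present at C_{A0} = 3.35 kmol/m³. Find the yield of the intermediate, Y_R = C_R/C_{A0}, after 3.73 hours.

0.258

The intermediate concentration in a first-order A→B→C sequence is C_R = k₁C_{A0}(e^(−k₁t) − e^(−k₂t))/(k₂−k₁).
e^(−k₁t) = e^(−0.216×3.73) = e^(−0.8057) = 0.4468; e^(−k₂t) = e^(−1.511) = 0.2208.
C_R = 0.216×3.35/(0.405−0.216) × (0.4468−0.2208) = 3.829×0.2260 = 0.8653 kmol/m³.
Y_R = C_R/C_{A0} = 0.8653/3.35 = 0.258.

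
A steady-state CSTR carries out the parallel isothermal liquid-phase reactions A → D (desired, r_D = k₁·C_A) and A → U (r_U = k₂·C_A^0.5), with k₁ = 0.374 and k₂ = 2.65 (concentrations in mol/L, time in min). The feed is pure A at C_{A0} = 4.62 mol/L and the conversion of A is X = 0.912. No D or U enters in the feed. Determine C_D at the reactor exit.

Exit C_A = C_{A0}(1−X) = 4.62×0.0880 = 0.4066 mol/L.
Rates in a CSTR are evaluated at the outlet concentration: r_D = 0.374×0.4066 = 0.1521, r_U = 2.65×0.4066^0.5 = 1.690.
Fraction of consumed A going to D: r_D/(r_D+r_U) = 0.08256.
C_D = 0.08256·C_{A0}·X = 0.08256×4.62×0.912 = 0.348 mol/L.

0.348 mol/L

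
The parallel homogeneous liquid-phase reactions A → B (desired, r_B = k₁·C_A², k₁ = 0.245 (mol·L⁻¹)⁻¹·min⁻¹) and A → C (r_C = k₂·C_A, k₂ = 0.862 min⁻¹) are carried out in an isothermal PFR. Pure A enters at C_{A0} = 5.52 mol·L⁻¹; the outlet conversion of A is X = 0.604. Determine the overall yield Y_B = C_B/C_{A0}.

C_A = C_{A0}(1−X) = 2.186 mol·L⁻¹.
Along a PFR/batch, dC_C/dC_A = −r_C/(r_B+r_C) = −k₂/(k₂+k₁·C_A).
Integrating from C_{A0} to C_A: C_C = (0.862/0.245)·ln[(0.862+0.245·5.52)/(0.862+0.245·2.19)] = 3.518·ln(2.214/1.398) = 1.619 mol·L⁻¹.
Then C_B = (C_{A0}−C_A) − C_C = 3.334 − 1.619 = 1.715 mol·L⁻¹.
Y_B = C_B/C_{A0} = 1.715/5.52 = 0.311.

0.311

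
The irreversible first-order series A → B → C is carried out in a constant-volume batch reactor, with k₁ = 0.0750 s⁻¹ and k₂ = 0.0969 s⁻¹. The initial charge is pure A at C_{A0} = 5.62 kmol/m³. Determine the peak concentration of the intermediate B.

1.81 kmol/m³

For a first-order series the maximum intermediate yield is C_{B,max}/C_{A0} = (k₁/k₂)^[k₂/(k₂−k₁)].
= (0.0750/0.0969)^(0.0969/(0.0969−0.0750)) = (0.7740)^(4.425) = 0.3219.
C_{B,max} = 0.3219×5.62 = 1.81 kmol/m³.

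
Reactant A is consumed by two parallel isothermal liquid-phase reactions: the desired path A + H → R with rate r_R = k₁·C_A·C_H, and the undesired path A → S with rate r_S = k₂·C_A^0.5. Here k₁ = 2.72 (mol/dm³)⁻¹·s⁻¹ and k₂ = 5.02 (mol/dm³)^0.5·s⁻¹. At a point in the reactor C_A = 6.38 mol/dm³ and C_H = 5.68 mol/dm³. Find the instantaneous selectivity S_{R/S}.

7.77

S_{R/S} = r_R/r_S = (k₁·C_A·C_H)/(k₂·C_A^0.5) = (k₁/k₂)·C_A^0.5·C_H.
= (2.72×6.380×5.680) / (5.02×6.380^0.5) = 98.57/12.68 = 7.77.
Since the desired path is higher order in A, keeping C_A high (PFR or concentrated feed) favours R.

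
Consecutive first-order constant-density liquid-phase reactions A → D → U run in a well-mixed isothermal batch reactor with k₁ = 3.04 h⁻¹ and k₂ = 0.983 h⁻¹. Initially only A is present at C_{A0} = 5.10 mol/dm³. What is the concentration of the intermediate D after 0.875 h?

For first-order series with pure A initially, C_D(t) = k₁C_{A0}/(k₂−k₁)·(e^(−k₁t) − e^(−k₂t)).
e^(−k₁t) = e^(−3.04×0.875) = e^(−2.660) = 0.06995; e^(−k₂t) = e^(−0.8601) = 0.4231.
C_D = 3.04×5.10/(0.983−3.04) × (0.06995−0.4231) = (-7.537)×(-0.3532) = 2.662 mol/dm³.

2.66 mol/dm³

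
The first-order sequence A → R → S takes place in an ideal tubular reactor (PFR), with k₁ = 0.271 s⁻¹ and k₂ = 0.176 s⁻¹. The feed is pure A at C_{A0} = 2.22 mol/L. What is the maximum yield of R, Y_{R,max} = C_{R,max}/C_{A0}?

0.449

Evaluating C_R at τ_opt = ln(k₂/k₁)/(k₂−k₁) gives C_{R,max}/C_{A0} = (k₁/k₂)^[k₂/(k₂−k₁)].
= (0.271/0.176)^(0.176/(0.176−0.271)) = (1.540)^(-1.853) = 0.4495.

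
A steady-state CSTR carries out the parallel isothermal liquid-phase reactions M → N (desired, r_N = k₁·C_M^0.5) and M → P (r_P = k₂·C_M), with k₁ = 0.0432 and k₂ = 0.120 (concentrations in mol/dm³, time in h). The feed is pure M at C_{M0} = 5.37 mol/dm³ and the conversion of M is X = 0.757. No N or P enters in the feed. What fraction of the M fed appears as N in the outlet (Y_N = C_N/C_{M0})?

0.181

Exit C_M = C_{M0}(1−X) = 5.37×0.243 = 1.305 mol/dm³.
In a CSTR the entire volume is at exit conditions, so r_N = 0.0432×1.305^0.5 = 0.04935 and r_P = 0.120×1.305 = 0.1566.
Fraction of consumed M going to N: r_N/(r_N+r_P) = 0.2396.
C_N = 0.2396·C_{M0}·X = 0.2396×5.37×0.757 = 0.974 mol/dm³; Y_N = C_N/C_{M0} = 0.181.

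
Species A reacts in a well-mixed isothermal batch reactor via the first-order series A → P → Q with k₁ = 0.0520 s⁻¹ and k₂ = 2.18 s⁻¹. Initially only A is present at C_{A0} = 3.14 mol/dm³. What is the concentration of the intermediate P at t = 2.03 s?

0.0681 mol/dm³

The intermediate concentration in a first-order A→B→C sequence is C_P = k₁C_{A0}(e^(−k₁t) − e^(−k₂t))/(k₂−k₁).
e^(−k₁t) = e^(−0.0520×2.03) = e^(−0.1056) = 0.8998; e^(−k₂t) = e^(−4.425) = 0.01197.
C_P = 0.0520×3.14/(2.18−0.0520) × (0.8998−0.01197) = 0.07673×0.8879 = 0.06812 mol/dm³.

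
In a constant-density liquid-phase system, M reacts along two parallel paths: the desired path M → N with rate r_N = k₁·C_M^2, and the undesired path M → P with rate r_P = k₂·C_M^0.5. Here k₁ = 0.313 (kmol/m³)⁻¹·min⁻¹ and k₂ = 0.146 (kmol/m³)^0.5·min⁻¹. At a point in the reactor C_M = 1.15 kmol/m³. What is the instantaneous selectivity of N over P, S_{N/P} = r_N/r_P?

2.64

S_{N/P} = r_N/r_P = (k₁·C_M^2)/(k₂·C_M^0.5) = (k₁/k₂)·C_M^1.5.
= (0.313×1.150^2) / (0.146×1.150^0.5) = 0.4139/0.1566 = 2.64.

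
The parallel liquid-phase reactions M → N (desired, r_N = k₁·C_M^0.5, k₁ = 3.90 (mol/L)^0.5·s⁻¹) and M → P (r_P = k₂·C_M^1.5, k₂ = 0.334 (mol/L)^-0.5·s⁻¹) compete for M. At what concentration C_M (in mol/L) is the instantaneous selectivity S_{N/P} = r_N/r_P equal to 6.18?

S_{N/P} = (k₁/k₂)·C_M⁻¹ ⇒ C_M = (S·k₂/k₁)^(-1).
= (6.18×0.334/3.90)^(-1) = (0.5293)^(-1) = 1.89 mol/L.

1.89 mol/L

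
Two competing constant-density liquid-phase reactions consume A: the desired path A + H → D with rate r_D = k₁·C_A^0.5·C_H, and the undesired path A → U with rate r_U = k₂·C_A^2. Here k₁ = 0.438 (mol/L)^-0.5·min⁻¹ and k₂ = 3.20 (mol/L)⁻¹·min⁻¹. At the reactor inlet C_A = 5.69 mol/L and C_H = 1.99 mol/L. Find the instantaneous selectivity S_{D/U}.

0.0201

S_{D/U} = r_D/r_U = (k₁·C_A^0.5·C_H)/(k₂·C_A^2) = (k₁/k₂)·C_A^-1.5·C_H.
= (0.438×5.690^0.5×1.990) / (3.20×5.690^2) = 2.079/103.6 = 0.0201.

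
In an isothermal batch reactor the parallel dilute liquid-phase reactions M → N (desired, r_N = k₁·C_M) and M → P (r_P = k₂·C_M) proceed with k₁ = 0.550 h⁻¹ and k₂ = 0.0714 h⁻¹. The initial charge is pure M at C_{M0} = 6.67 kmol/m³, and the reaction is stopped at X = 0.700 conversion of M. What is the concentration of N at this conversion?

4.13 kmol/m³

C_M = C_{M0}(1−X) = 2.001 kmol/m³.
Both paths are first order in M, so the instantaneous fraction to N is constant: dC_N/d(−C_M) = k₁/(k₁+k₂) = 0.8851.
C_N = 0.8851·(C_{M0}−C_M) = 0.8851×4.669 = 4.13 kmol/m³.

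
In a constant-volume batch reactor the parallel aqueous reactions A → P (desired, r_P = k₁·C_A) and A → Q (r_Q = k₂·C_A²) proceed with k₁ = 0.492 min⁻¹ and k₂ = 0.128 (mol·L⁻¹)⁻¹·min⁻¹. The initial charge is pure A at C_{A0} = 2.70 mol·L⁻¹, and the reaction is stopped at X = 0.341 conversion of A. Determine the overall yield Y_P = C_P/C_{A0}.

0.216

C_A = C_{A0}(1−X) = 1.779 mol·L⁻¹.
Along a PFR/batch, dC_P/dC_A = −r_P/(r_P+r_Q) = −k₁/(k₁+k₂·C_A).
Integrating from C_{A0} to C_A: C_P = (0.492/0.128)·ln[(0.492+0.128·2.70)/(0.492+0.128·1.78)] = 3.844·ln(0.8376/0.7198) = 0.5829 mol·L⁻¹.
Y_P = C_P/C_{A0} = 0.5829/2.70 = 0.216.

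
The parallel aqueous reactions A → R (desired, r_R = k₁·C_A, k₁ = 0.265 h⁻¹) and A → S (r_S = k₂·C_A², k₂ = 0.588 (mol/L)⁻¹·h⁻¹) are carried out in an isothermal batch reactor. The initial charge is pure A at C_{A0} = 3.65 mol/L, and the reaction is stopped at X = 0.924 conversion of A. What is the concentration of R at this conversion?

C_A = C_{A0}(1−X) = 0.2774 mol/L.
Along a PFR/batch, dC_R/dC_A = −r_R/(r_R+r_S) = −k₁/(k₁+k₂·C_A).
Integrating from C_{A0} to C_A: C_R = (0.265/0.588)·ln[(0.265+0.588·3.65)/(0.265+0.588·0.277)] = 0.4507·ln(2.411/0.4281) = 0.7790 mol/L.

0.779 mol/L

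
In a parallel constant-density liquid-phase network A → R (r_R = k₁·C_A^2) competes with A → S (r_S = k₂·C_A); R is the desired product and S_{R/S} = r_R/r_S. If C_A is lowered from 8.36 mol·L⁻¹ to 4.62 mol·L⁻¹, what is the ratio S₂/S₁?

0.553

S_{R/S} = (k₁/k₂)·C_A, so S₂/S₁ = (C_{A,2}/C_{A,1}).
= 4.62/8.36 = 0.553.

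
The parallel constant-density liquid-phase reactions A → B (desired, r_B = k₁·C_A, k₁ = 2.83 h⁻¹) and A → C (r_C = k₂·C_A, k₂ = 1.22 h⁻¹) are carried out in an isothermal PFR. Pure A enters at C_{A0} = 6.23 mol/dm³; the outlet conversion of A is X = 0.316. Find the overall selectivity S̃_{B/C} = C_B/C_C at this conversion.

C_A = C_{A0}(1−X) = 4.261 mol/dm³.
Both paths are first order in A, so the instantaneous fraction to B is constant: dC_B/d(−C_A) = k₁/(k₁+k₂) = 0.6988.
C_B = 0.6988·(C_{A0}−C_A) = 0.6988×1.969 = 1.38 mol/dm³.
C_C = (C_{A0}−C_A)−C_B = 0.5930 mol/dm³; S̃_{B/C} = 1.376/0.5930 = 2.32.

2.32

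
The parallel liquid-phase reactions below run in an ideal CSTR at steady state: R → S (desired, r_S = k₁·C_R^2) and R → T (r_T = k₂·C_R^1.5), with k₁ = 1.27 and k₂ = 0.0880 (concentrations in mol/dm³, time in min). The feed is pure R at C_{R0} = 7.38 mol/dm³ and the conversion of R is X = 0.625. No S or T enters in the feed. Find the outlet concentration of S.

4.43 mol/dm³

Exit C_R = C_{R0}(1−X) = 7.38×0.375 = 2.768 mol/dm³.
A CSTR operates uniformly at the exit composition, giving r_S = 9.727 and r_T = 0.4051 (each k·C_R^n at C_R = 2.768).
Fraction of consumed R going to S: r_S/(r_S+r_T) = 0.9600.
C_S = 0.9600·C_{R0}·X = 0.9600×7.38×0.625 = 4.43 mol/dm³.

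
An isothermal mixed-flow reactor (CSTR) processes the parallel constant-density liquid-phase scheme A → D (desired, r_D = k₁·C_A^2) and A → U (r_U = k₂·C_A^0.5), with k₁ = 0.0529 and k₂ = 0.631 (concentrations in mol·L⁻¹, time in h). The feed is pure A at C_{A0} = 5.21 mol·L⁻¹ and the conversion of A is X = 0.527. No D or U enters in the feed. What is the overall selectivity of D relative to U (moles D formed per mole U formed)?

0.324

Exit C_A = C_{A0}(1−X) = 5.21×0.473 = 2.464 mol·L⁻¹.
A CSTR operates uniformly at the exit composition, giving r_D = 0.3213 and r_U = 0.9906 (each k·C_A^n at C_A = 2.464).
Overall selectivity = C_D/C_U = r_Dτ/(r_Uτ) = r_D/r_U = 0.324.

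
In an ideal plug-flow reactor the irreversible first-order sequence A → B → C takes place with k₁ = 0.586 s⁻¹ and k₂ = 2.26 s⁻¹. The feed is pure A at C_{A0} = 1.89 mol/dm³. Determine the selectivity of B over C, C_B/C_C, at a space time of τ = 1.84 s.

Solving the coupled first-order balances gives C_B(τ) = [k₁/(k₂−k₁)]·C_{A0}·(e^(−k₁τ) − e^(−k₂τ)).
e^(−k₁τ) = e^(−0.586×1.84) = e^(−1.078) = 0.3402; e^(−k₂τ) = e^(−4.158) = 0.01563.
C_B = 0.586×1.89/(2.26−0.586) × (0.3402−0.01563) = 0.6616×0.3246 = 0.2147 mol/dm³.
C_A = C_{A0}e^(−k₁τ) = 0.6430 mol/dm³, so C_C = C_{A0}−C_A−C_B = 1.032 mol/dm³; C_B/C_C = 0.208.

0.208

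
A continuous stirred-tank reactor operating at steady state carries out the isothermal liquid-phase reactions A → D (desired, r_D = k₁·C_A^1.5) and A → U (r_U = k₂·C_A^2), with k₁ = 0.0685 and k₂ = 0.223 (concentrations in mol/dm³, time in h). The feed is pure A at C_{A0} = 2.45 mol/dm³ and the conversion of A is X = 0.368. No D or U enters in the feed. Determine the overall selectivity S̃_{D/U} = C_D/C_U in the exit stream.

Exit C_A = C_{A0}(1−X) = 2.45×0.632 = 1.548 mol/dm³.
Rates in a CSTR are evaluated at the outlet concentration: r_D = 0.0685×1.548^1.5 = 0.1320, r_U = 0.223×1.548^2 = 0.5347.
Overall selectivity = C_D/C_U = r_Dτ/(r_Uτ) = r_D/r_U = 0.247.

0.247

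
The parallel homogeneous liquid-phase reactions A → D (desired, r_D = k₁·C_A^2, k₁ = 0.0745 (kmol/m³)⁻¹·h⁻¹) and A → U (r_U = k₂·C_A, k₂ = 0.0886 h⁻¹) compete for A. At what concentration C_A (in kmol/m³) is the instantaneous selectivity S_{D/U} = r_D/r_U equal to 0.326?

S_{D/U} = (k₁/k₂)·C_A ⇒ C_A = S·k₂/k₁.
= 0.326×0.0886/0.0745 = 0.388 kmol/m³.

0.388 kmol/m³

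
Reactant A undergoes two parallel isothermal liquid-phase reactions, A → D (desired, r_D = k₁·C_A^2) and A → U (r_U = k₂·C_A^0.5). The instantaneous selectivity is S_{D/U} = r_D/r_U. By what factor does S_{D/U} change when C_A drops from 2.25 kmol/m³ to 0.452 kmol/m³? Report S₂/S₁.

S_{D/U} = (k₁/k₂)·C_A^1.5, so S₂/S₁ = (C_{A,2}/C_{A,1})^1.5.
= (0.452/2.25)^1.5 = (0.2009)^1.5 = 0.0900.
Selectivity toward D falls as C_A falls — high-concentration operation is favoured.

0.0900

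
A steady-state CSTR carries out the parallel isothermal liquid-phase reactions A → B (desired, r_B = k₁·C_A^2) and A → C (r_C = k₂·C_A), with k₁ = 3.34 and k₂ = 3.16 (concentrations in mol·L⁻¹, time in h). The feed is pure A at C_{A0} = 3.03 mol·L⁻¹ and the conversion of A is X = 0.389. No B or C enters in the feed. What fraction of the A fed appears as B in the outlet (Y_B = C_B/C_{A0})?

0.257

Exit C_A = C_{A0}(1−X) = 3.03×0.611 = 1.851 mol·L⁻¹.
A CSTR operates uniformly at the exit composition, giving r_B = 11.45 and r_C = 5.850 (each k·C_A^n at C_A = 1.851).
Fraction of consumed A going to B: r_B/(r_B+r_C) = 0.6618.
C_B = 0.6618·C_{A0}·X = 0.6618×3.03×0.389 = 0.780 mol·L⁻¹; Y_B = C_B/C_{A0} = 0.257.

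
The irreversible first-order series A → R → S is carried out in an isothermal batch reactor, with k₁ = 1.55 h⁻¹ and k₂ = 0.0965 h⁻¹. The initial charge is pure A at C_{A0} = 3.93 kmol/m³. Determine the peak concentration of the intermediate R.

For a first-order series the maximum intermediate yield is C_{R,max}/C_{A0} = (k₁/k₂)^[k₂/(k₂−k₁)].
= (1.55/0.0965)^(0.0965/(0.0965−1.55)) = (16.06)^(-0.06639) = 0.8317.
C_{R,max} = 0.8317×3.93 = 3.27 kmol/m³.

3.27 kmol/m³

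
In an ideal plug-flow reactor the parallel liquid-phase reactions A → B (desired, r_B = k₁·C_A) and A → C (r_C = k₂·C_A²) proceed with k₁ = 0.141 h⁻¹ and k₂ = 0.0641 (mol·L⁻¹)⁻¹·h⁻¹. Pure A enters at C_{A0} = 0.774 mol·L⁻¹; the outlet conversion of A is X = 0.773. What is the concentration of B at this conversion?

0.494 mol·L⁻¹

C_A = C_{A0}(1−X) = 0.1757 mol·L⁻¹.
Along a PFR/batch, dC_B/dC_A = −r_B/(r_B+r_C) = −k₁/(k₁+k₂·C_A).
Integrating from C_{A0} to C_A: C_B = (0.141/0.0641)·ln[(0.141+0.0641·0.774)/(0.141+0.0641·0.176)] = 2.200·ln(0.1906/0.1523) = 0.4941 mol·L⁻¹.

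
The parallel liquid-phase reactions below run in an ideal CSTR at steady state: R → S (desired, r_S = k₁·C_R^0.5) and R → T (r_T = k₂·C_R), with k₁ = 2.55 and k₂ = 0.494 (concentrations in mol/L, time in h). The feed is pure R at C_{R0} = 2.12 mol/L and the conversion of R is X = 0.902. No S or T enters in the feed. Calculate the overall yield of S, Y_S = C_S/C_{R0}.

0.829

Exit C_R = C_{R0}(1−X) = 2.12×0.0980 = 0.2078 mol/L.
A CSTR operates uniformly at the exit composition, giving r_S = 1.162 and r_T = 0.1026 (each k·C_R^n at C_R = 0.2078).
Fraction of consumed R going to S: r_S/(r_S+r_T) = 0.9189.
C_S = 0.9189·C_{R0}·X = 0.9189×2.12×0.902 = 1.76 mol/L; Y_S = C_S/C_{R0} = 0.829.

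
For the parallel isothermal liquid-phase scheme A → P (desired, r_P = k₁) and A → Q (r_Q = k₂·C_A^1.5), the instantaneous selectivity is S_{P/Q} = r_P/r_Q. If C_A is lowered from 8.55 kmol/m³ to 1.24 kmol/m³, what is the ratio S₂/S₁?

S_{P/Q} = (k₁/k₂)·C_A^-1.5, so S₂/S₁ = (C_{A,2}/C_{A,1})^-1.5.
= (1.24/8.55)^(-1.5) = (0.1450)^(-1.5) = 18.1.

18.1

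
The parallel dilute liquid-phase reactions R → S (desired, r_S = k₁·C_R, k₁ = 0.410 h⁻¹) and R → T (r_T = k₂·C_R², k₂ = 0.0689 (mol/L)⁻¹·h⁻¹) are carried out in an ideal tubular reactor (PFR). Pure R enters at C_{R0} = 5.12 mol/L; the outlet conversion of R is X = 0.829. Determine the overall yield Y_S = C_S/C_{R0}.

0.562

C_R = C_{R0}(1−X) = 0.8755 mol/L.
Along a PFR/batch, dC_S/dC_R = −r_S/(r_S+r_T) = −k₁/(k₁+k₂·C_R).
Integrating from C_{R0} to C_R: C_S = (0.410/0.0689)·ln[(0.410+0.0689·5.12)/(0.410+0.0689·0.876)] = 5.951·ln(0.7628/0.4703) = 2.877 mol/L.
Y_S = C_S/C_{R0} = 2.877/5.12 = 0.562.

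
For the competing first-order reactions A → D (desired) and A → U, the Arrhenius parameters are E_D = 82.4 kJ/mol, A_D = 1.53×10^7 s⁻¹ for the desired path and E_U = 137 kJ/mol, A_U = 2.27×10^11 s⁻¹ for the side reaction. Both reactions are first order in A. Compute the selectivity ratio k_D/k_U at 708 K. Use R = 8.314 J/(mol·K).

0.720

With equal orders, S_{D/U} = k_D/k_U = (A_D/A_U)·exp[(E_U−E_D)/(RT)].
(E_U−E_D)/(RT) = (137−82.4)×10³/(8.314×708) = 54600/5886 = 9.276.
k_D/k_U = (1.53×10^7/2.27×10^11)·exp(9.276) = 6.740×10^-5 × 10676 = 0.720.
Since E_D < E_U, lowering the temperature improves selectivity toward D.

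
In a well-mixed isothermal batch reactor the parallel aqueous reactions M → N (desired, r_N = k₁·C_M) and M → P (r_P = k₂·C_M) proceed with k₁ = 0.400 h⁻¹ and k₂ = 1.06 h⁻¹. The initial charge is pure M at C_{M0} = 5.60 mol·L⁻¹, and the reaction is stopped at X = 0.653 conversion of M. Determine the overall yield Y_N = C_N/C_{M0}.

C_M = C_{M0}(1−X) = 1.943 mol·L⁻¹.
Both paths are first order in M, so the instantaneous fraction to N is constant: dC_N/d(−C_M) = k₁/(k₁+k₂) = 0.2740.
C_N = 0.2740·(C_{M0}−C_M) = 0.2740×3.657 = 1.00 mol·L⁻¹.
Y_N = C_N/C_{M0} = 1.002/5.60 = 0.179.

0.179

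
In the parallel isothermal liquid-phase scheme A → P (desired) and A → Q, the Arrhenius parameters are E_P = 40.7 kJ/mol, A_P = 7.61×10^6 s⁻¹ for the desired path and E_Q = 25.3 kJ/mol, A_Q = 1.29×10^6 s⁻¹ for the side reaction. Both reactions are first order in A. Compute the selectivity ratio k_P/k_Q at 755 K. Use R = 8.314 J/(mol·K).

0.507

Since both paths have the same order in A, the concentration cancels and S_{P/Q} = k_P/k_Q = (A_P/A_Q)·exp[(E_Q−E_P)/(RT)].
(E_Q−E_P)/(RT) = (25.3−40.7)×10³/(8.314×755) = -15400/6277 = -2.453.
k_P/k_Q = (7.61×10^6/1.29×10^6)·exp(-2.453) = 5.899 × 0.08600 = 0.507.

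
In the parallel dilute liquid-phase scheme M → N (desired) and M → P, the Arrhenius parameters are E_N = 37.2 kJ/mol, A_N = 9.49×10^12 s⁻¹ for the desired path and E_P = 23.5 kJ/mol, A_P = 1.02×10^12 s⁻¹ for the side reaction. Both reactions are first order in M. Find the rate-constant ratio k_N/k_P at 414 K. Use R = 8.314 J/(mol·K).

Since both paths have the same order in M, the concentration cancels and S_{N/P} = k_N/k_P = (A_N/A_P)·exp[(E_P−E_N)/(RT)].
(E_P−E_N)/(RT) = (23.5−37.2)×10³/(8.314×414) = -13700/3442 = -3.980.
k_N/k_P = (9.49×10^12/1.02×10^12)·exp(-3.980) = 9.304 × 0.01868 = 0.174.

0.174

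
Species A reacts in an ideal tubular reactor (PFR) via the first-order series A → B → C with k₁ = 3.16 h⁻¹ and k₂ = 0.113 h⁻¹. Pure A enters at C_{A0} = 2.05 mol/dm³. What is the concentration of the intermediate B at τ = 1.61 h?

Solving the coupled first-order balances gives C_B(τ) = [k₁/(k₂−k₁)]·C_{A0}·(e^(−k₁τ) − e^(−k₂τ)).
e^(−k₁τ) = e^(−3.16×1.61) = e^(−5.088) = 0.006173; e^(−k₂τ) = e^(−0.1819) = 0.8337.
C_B = 3.16×2.05/(0.113−3.16) × (0.006173−0.8337) = (-2.126)×(-0.8275) = 1.759 mol/dm³.

1.76 mol/dm³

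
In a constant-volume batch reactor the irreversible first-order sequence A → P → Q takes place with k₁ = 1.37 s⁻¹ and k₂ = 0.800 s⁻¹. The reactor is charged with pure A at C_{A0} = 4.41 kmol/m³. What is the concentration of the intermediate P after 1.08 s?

Solving the coupled first-order balances gives C_P(t) = [k₁/(k₂−k₁)]·C_{A0}·(e^(−k₁t) − e^(−k₂t)).
e^(−k₁t) = e^(−1.37×1.08) = e^(−1.480) = 0.2277; e^(−k₂t) = e^(−0.8640) = 0.4215.
C_P = 1.37×4.41/(0.800−1.37) × (0.2277−0.4215) = (-10.60)×(-0.1937) = 2.054 kmol/m³.

2.05 kmol/m³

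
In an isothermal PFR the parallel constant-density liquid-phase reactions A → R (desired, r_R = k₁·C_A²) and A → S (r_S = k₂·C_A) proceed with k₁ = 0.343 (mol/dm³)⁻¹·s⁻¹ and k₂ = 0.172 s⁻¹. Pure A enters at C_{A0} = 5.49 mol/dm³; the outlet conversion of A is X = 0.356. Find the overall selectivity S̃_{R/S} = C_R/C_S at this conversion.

C_A = C_{A0}(1−X) = 3.536 mol/dm³.
Along a PFR/batch, dC_S/dC_A = −r_S/(r_R+r_S) = −k₂/(k₂+k₁·C_A).
Integrating from C_{A0} to C_A: C_S = (0.172/0.343)·ln[(0.172+0.343·5.49)/(0.172+0.343·3.54)] = 0.5015·ln(2.055/1.385) = 0.1980 mol/dm³.
Then C_R = (C_{A0}−C_A) − C_S = 1.954 − 0.1980 = 1.756 mol/dm³.
S̃_{R/S} = C_R/C_S = 1.756/0.1980 = 8.87.

8.87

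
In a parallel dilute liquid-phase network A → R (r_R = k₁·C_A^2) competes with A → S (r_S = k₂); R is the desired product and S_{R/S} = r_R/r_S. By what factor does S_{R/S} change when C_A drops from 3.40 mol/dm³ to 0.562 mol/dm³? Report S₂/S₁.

0.0273

S_{R/S} = (k₁/k₂)·C_A^2, so S₂/S₁ = (C_{A,2}/C_{A,1})^2.
= (0.562/3.40)^2 = (0.1653)^2 = 0.0273.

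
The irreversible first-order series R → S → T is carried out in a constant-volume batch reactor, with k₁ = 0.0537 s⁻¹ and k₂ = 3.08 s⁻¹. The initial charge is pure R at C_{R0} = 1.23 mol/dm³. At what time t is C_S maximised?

1.34 s

Setting dC_S/dt = 0 gives t_opt = ln(k₂/k₁)/(k₂−k₁).
= ln(3.08/0.0537)/(3.08−0.0537) = ln(57.36)/3.026 = 4.049/3.026 = 1.34 s.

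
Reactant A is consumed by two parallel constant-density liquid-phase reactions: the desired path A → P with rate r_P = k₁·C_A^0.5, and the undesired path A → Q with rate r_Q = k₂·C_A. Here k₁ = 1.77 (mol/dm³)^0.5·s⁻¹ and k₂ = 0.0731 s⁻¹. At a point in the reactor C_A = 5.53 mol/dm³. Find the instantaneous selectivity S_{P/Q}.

S_{P/Q} = r_P/r_Q = (k₁·C_A^0.5)/(k₂·C_A) = (k₁/k₂)·C_A^-0.5.
= (1.77×5.530^0.5) / (0.0731×5.530) = 4.162/0.4042 = 10.3.

10.3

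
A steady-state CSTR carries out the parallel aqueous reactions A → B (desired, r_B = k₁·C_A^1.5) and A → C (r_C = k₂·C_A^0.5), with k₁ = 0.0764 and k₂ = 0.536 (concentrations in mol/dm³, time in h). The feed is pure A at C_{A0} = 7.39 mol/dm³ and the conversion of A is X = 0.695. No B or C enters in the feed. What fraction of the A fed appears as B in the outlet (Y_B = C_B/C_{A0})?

0.169

Exit C_A = C_{A0}(1−X) = 7.39×0.305 = 2.254 mol/dm³.
A CSTR operates uniformly at the exit composition, giving r_B = 0.2585 and r_C = 0.8047 (each k·C_A^n at C_A = 2.254).
Fraction of consumed A going to B: r_B/(r_B+r_C) = 0.2432.
C_B = 0.2432·C_{A0}·X = 0.2432×7.39×0.695 = 1.25 mol/dm³; Y_B = C_B/C_{A0} = 0.169.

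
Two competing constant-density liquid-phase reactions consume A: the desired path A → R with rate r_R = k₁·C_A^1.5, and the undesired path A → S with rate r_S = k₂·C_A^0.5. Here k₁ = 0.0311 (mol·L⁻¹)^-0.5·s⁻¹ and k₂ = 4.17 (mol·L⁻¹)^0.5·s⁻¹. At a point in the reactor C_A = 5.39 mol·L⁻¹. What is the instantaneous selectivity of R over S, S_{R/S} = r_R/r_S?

S_{R/S} = r_R/r_S = (k₁·C_A^1.5)/(k₂·C_A^0.5) = (k₁/k₂)·C_A.
= (0.0311×5.390^1.5) / (4.17×5.390^0.5) = 0.3892/9.681 = 0.0402.

0.0402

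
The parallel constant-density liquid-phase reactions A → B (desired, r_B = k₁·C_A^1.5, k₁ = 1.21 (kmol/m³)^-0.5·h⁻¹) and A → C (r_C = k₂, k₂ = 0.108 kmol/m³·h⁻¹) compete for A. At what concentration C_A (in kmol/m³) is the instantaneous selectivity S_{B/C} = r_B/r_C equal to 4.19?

0.519 kmol/m³

S_{B/C} = (k₁/k₂)·C_A^1.5 ⇒ C_A = (S·k₂/k₁)^(1/1.5).
= (4.19×0.108/1.21)^(0.6667) = (0.3740)^(0.6667) = 0.519 kmol/m³.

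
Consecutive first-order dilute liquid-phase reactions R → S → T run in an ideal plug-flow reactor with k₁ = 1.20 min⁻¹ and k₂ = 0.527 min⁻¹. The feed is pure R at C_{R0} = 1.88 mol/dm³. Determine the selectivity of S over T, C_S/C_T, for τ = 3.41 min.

The intermediate concentration in a first-order A→B→C sequence is C_S = k₁C_{R0}(e^(−k₁τ) − e^(−k₂τ))/(k₂−k₁).
e^(−k₁τ) = e^(−1.20×3.41) = e^(−4.092) = 0.01671; e^(−k₂τ) = e^(−1.797) = 0.1658.
C_S = 1.20×1.88/(0.527−1.20) × (0.01671−0.1658) = (-3.352)×(-0.1491) = 0.4997 mol/dm³.
C_R = C_{R0}e^(−k₁τ) = 0.03141 mol/dm³, so C_T = C_{R0}−C_R−C_S = 1.349 mol/dm³; C_S/C_T = 0.370.

0.370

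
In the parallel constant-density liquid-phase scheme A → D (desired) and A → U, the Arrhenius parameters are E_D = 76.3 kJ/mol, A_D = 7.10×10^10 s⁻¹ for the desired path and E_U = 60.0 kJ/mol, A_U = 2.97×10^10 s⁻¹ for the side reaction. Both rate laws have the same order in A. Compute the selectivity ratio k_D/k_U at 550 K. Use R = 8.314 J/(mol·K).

0.0677

k_D/k_U = (A_D/A_U)·exp[−(E_D−E_U)/(RT)] = (A_D/A_U)·exp[(E_U−E_D)/(RT)].
(E_U−E_D)/(RT) = (60.0−76.3)×10³/(8.314×550) = -16300/4573 = -3.565.
k_D/k_U = (7.10×10^10/2.97×10^10)·exp(-3.565) = 2.391 × 0.02831 = 0.0677.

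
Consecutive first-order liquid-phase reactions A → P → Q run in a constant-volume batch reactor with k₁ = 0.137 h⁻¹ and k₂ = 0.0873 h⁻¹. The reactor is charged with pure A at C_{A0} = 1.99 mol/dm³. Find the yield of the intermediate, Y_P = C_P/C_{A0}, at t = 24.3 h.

Solving the coupled first-order balances gives C_P(t) = [k₁/(k₂−k₁)]·C_{A0}·(e^(−k₁t) − e^(−k₂t)).
e^(−k₁t) = e^(−0.137×24.3) = e^(−3.329) = 0.03583; e^(−k₂t) = e^(−2.121) = 0.1199.
C_P = 0.137×1.99/(0.0873−0.137) × (0.03583−0.1199) = (-5.486)×(-0.08404) = 0.4610 mol/dm³.
Y_P = C_P/C_{A0} = 0.4610/1.99 = 0.232.

0.232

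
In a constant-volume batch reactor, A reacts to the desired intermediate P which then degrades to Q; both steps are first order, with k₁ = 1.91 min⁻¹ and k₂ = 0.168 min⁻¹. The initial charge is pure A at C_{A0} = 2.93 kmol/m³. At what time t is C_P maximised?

Setting dC_P/dt = 0 gives t_opt = ln(k₂/k₁)/(k₂−k₁).
= ln(0.168/1.91)/(0.168−1.91) = ln(0.08796)/-1.742 = -2.431/-1.742 = 1.40 min.

1.40 min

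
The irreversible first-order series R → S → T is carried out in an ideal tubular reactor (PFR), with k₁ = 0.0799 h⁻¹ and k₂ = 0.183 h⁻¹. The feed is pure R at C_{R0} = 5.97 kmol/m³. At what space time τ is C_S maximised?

8.04 h

The intermediate peaks when r₁ = r₂, i.e. k₁e^(−k₁τ) = k₂e^(−k₂τ), giving τ_opt = ln(k₂/k₁)/(k₂−k₁).
= ln(0.183/0.0799)/(0.183−0.0799) = ln(2.290)/0.1031 = 0.8287/0.1031 = 8.04 h.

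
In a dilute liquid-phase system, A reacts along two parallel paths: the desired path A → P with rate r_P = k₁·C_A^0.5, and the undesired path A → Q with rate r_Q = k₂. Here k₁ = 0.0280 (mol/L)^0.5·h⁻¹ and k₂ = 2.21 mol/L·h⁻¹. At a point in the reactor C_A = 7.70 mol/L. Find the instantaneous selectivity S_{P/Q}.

0.0352

S_{P/Q} = r_P/r_Q = (k₁·C_A^0.5)/(k₂) = (k₁/k₂)·C_A^0.5.
= (0.0280×7.700^0.5) / (2.21) = 0.07770/2.210 = 0.0352.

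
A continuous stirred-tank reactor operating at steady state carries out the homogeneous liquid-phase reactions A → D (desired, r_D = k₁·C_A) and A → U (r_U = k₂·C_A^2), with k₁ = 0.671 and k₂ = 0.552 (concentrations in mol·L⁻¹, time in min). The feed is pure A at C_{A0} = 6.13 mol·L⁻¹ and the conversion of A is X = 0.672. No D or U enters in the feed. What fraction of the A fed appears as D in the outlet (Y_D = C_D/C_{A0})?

Exit C_A = C_{A0}(1−X) = 6.13×0.328 = 2.011 mol·L⁻¹.
Rates in a CSTR are evaluated at the outlet concentration: r_D = 0.671×2.011 = 1.349, r_U = 0.552×2.011^2 = 2.232.
Fraction of consumed A going to D: r_D/(r_D+r_U) = 0.3768.
C_D = 0.3768·C_{A0}·X = 0.3768×6.13×0.672 = 1.55 mol·L⁻¹; Y_D = C_D/C_{A0} = 0.253.

0.253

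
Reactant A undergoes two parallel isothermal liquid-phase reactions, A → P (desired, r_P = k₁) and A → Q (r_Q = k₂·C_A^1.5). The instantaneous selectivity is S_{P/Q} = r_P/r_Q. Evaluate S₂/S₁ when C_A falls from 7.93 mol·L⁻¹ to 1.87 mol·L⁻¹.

8.73

S_{P/Q} = (k₁/k₂)·C_A^-1.5, so S₂/S₁ = (C_{A,2}/C_{A,1})^-1.5.
= (1.87/7.93)^(-1.5) = (0.2358)^(-1.5) = 8.73.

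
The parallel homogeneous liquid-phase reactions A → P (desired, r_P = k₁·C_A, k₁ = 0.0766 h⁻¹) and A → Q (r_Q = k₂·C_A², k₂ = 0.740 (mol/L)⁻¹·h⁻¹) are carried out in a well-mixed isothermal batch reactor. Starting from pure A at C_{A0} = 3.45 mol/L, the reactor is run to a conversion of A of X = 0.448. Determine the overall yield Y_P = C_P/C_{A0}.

0.0171

C_A = C_{A0}(1−X) = 1.904 mol/L.
Along a PFR/batch, dC_P/dC_A = −r_P/(r_P+r_Q) = −k₁/(k₁+k₂·C_A).
Integrating from C_{A0} to C_A: C_P = (0.0766/0.740)·ln[(0.0766+0.740·3.45)/(0.0766+0.740·1.90)] = 0.1035·ln(2.630/1.486) = 0.05909 mol/L.
Y_P = C_P/C_{A0} = 0.05909/3.45 = 0.0171.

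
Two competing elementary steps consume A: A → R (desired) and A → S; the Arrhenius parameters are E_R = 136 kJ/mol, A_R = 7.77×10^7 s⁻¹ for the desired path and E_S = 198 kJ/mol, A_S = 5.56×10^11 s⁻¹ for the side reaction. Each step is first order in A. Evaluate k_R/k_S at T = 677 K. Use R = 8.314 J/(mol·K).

8.50

k_R/k_S = (A_R/A_S)·exp[−(E_R−E_S)/(RT)] = (A_R/A_S)·exp[(E_S−E_R)/(RT)].
(E_S−E_R)/(RT) = (198−136)×10³/(8.314×677) = 62000/5629 = 11.02.
k_R/k_S = (7.77×10^7/5.56×10^11)·exp(11.02) = 1.397×10^-4 × 60792 = 8.50.
Since E_R < E_S, lowering the temperature improves selectivity toward R.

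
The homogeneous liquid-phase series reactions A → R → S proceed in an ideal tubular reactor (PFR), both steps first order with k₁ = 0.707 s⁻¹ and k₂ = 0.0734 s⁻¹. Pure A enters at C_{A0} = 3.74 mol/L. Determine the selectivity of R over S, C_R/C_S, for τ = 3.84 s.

4.63

The intermediate concentration in a first-order A→B→C sequence is C_R = k₁C_{A0}(e^(−k₁τ) − e^(−k₂τ))/(k₂−k₁).
e^(−k₁τ) = e^(−0.707×3.84) = e^(−2.715) = 0.06621; e^(−k₂τ) = e^(−0.2819) = 0.7544.
C_R = 0.707×3.74/(0.0734−0.707) × (0.06621−0.7544) = (-4.173)×(-0.6882) = 2.872 mol/L.
C_A = C_{A0}e^(−k₁τ) = 0.2476 mol/L, so C_S = C_{A0}−C_A−C_R = 0.6205 mol/L; C_R/C_S = 4.63.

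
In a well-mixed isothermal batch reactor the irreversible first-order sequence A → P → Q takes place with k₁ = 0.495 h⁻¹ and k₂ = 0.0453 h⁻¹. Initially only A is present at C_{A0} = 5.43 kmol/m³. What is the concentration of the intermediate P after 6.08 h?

4.24 kmol/m³

Solving the coupled first-order balances gives C_P(t) = [k₁/(k₂−k₁)]·C_{A0}·(e^(−k₁t) − e^(−k₂t)).
e^(−k₁t) = e^(−0.495×6.08) = e^(−3.010) = 0.04931; e^(−k₂t) = e^(−0.2754) = 0.7593.
C_P = 0.495×5.43/(0.0453−0.495) × (0.04931−0.7593) = (-5.977)×(-0.7099) = 4.243 kmol/m³.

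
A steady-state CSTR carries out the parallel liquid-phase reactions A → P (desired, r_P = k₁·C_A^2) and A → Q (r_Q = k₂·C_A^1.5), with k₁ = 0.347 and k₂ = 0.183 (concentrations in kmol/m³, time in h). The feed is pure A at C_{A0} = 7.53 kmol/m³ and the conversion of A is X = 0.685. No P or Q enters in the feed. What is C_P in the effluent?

Exit C_A = C_{A0}(1−X) = 7.53×0.315 = 2.372 kmol/m³.
In a CSTR the entire volume is at exit conditions, so r_P = 0.347×2.372^2 = 1.952 and r_Q = 0.183×2.372^1.5 = 0.6685.
Fraction of consumed A going to P: r_P/(r_P+r_Q) = 0.7449.
C_P = 0.7449·C_{A0}·X = 0.7449×7.53×0.685 = 3.84 kmol/m³.

3.84 kmol/m³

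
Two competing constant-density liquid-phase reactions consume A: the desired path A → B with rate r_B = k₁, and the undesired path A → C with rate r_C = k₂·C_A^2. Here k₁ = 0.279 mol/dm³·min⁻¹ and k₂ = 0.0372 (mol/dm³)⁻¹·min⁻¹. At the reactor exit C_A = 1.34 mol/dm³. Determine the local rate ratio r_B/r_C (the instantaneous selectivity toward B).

4.18

S_{B/C} = r_B/r_C = (k₁)/(k₂·C_A^2) = (k₁/k₂)·C_A^-2.
= (0.279) / (0.0372×1.340^2) = 0.2790/0.06680 = 4.18.
The undesired path is higher order in A, so low C_A (CSTR or dilute feed) favours B.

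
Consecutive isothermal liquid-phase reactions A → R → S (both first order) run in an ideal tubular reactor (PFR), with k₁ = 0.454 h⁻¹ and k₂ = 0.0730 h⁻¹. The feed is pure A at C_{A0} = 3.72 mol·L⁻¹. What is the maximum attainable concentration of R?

2.62 mol·L⁻¹

For a first-order series the maximum intermediate yield is C_{R,max}/C_{A0} = (k₁/k₂)^[k₂/(k₂−k₁)].
= (0.454/0.0730)^(0.0730/(0.0730−0.454)) = (6.219)^(-0.1916) = 0.7046.
C_{R,max} = 0.7046×3.72 = 2.62 mol·L⁻¹.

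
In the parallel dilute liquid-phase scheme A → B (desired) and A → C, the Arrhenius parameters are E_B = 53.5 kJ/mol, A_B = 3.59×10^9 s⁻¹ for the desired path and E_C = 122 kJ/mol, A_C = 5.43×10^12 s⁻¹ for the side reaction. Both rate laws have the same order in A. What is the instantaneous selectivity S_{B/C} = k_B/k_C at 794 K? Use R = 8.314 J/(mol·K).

21.2

With equal orders, S_{B/C} = k_B/k_C = (A_B/A_C)·exp[(E_C−E_B)/(RT)].
(E_C−E_B)/(RT) = (122−53.5)×10³/(8.314×794) = 68500/6601 = 10.38.
k_B/k_C = (3.59×10^9/5.43×10^12)·exp(10.38) = 6.611×10^-4 × 32103 = 21.2.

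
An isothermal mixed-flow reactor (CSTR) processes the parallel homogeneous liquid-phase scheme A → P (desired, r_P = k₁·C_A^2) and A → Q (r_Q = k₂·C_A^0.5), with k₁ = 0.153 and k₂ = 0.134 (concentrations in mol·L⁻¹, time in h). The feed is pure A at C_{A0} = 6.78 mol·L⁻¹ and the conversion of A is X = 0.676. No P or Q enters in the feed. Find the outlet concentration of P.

Exit C_A = C_{A0}(1−X) = 6.78×0.324 = 2.197 mol·L⁻¹.
A CSTR operates uniformly at the exit composition, giving r_P = 0.7383 and r_Q = 0.1986 (each k·C_A^n at C_A = 2.197).
Fraction of consumed A going to P: r_P/(r_P+r_Q) = 0.7880.
C_P = 0.7880·C_{A0}·X = 0.7880×6.78×0.676 = 3.61 mol·L⁻¹.

3.61 mol·L⁻¹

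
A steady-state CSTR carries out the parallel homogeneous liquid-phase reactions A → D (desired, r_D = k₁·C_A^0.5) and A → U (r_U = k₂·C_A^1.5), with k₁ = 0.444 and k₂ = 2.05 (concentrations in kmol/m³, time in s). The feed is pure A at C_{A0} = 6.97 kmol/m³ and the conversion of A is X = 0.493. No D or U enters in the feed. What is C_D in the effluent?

Exit C_A = C_{A0}(1−X) = 6.97×0.507 = 3.534 kmol/m³.
In a CSTR the entire volume is at exit conditions, so r_D = 0.444×3.534^0.5 = 0.8346 and r_U = 2.05×3.534^1.5 = 13.62.
Fraction of consumed A going to D: r_D/(r_D+r_U) = 0.05775.
C_D = 0.05775·C_{A0}·X = 0.05775×6.97×0.493 = 0.198 kmol/m³.

0.198 kmol/m³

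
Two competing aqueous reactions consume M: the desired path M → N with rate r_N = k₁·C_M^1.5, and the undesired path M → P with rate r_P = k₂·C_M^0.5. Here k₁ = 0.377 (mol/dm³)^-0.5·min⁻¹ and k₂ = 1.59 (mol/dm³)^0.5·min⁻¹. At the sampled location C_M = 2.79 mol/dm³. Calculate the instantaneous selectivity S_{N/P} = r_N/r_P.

S_{N/P} = r_N/r_P = (k₁·C_M^1.5)/(k₂·C_M^0.5) = (k₁/k₂)·C_M.
= (0.377×2.790^1.5) / (1.59×2.790^0.5) = 1.757/2.656 = 0.662.

0.662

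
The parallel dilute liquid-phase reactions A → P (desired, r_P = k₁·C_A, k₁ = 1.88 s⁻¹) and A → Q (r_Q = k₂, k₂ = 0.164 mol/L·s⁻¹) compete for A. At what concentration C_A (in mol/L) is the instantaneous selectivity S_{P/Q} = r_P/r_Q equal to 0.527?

S_{P/Q} = (k₁/k₂)·C_A ⇒ C_A = S·k₂/k₁.
= 0.527×0.164/1.88 = 0.0460 mol/L.

0.0460 mol/L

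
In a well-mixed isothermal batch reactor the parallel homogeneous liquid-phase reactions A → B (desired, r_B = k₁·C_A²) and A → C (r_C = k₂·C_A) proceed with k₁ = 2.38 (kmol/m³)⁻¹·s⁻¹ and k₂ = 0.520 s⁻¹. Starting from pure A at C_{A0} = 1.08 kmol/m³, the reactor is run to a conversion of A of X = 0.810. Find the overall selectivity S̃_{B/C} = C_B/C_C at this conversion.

2.58

C_A = C_{A0}(1−X) = 0.2052 kmol/m³.
Along a PFR/batch, dC_C/dC_A = −r_C/(r_B+r_C) = −k₂/(k₂+k₁·C_A).
Integrating from C_{A0} to C_A: C_C = (0.520/2.38)·ln[(0.520+2.38·1.08)/(0.520+2.38·0.205)] = 0.2185·ln(3.090/1.008) = 0.2447 kmol/m³.
Then C_B = (C_{A0}−C_A) − C_C = 0.8748 − 0.2447 = 0.6301 kmol/m³.
S̃_{B/C} = C_B/C_C = 0.6301/0.2447 = 2.58.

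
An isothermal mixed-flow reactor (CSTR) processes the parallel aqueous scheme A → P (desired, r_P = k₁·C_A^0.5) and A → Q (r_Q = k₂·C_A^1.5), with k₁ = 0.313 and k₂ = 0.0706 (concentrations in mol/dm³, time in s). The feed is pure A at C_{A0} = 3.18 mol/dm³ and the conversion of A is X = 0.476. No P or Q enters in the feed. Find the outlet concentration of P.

Exit C_A = C_{A0}(1−X) = 3.18×0.524 = 1.666 mol/dm³.
A CSTR operates uniformly at the exit composition, giving r_P = 0.4040 and r_Q = 0.1519 (each k·C_A^n at C_A = 1.666).
Fraction of consumed A going to P: r_P/(r_P+r_Q) = 0.7268.
C_P = 0.7268·C_{A0}·X = 0.7268×3.18×0.476 = 1.10 mol/dm³.

1.10 mol/dm³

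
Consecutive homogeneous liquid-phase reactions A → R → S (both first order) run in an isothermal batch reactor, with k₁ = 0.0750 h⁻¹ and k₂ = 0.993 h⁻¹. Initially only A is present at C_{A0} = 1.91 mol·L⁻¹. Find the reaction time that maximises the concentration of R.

Setting dC_R/dt = 0 gives t_opt = ln(k₂/k₁)/(k₂−k₁).
= ln(0.993/0.0750)/(0.993−0.0750) = ln(13.24)/0.9180 = 2.583/0.9180 = 2.81 h.

2.81 h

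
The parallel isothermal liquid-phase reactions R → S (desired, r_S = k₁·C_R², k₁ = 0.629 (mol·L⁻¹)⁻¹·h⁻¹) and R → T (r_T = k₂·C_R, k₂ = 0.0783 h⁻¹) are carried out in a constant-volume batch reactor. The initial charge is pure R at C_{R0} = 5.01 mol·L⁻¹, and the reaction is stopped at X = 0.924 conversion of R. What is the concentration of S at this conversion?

C_R = C_{R0}(1−X) = 0.3808 mol·L⁻¹.
Along a PFR/batch, dC_T/dC_R = −r_T/(r_S+r_T) = −k₂/(k₂+k₁·C_R).
Integrating from C_{R0} to C_R: C_T = (0.0783/0.629)·ln[(0.0783+0.629·5.01)/(0.0783+0.629·0.381)] = 0.1245·ln(3.230/0.3178) = 0.2886 mol·L⁻¹.
Then C_S = (C_{R0}−C_R) − C_T = 4.629 − 0.2886 = 4.341 mol·L⁻¹.

4.34 mol·L⁻¹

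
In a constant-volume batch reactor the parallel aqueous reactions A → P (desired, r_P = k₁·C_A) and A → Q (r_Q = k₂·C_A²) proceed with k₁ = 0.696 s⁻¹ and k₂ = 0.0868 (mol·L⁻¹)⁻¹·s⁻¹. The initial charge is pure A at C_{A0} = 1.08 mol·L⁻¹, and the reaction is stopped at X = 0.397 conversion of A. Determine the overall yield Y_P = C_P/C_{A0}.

C_A = C_{A0}(1−X) = 0.6512 mol·L⁻¹.
Along a PFR/batch, dC_P/dC_A = −r_P/(r_P+r_Q) = −k₁/(k₁+k₂·C_A).
Integrating from C_{A0} to C_A: C_P = (0.696/0.0868)·ln[(0.696+0.0868·1.08)/(0.696+0.0868·0.651)] = 8.018·ln(0.7897/0.7525) = 0.3871 mol·L⁻¹.
Y_P = C_P/C_{A0} = 0.3871/1.08 = 0.358.

0.358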